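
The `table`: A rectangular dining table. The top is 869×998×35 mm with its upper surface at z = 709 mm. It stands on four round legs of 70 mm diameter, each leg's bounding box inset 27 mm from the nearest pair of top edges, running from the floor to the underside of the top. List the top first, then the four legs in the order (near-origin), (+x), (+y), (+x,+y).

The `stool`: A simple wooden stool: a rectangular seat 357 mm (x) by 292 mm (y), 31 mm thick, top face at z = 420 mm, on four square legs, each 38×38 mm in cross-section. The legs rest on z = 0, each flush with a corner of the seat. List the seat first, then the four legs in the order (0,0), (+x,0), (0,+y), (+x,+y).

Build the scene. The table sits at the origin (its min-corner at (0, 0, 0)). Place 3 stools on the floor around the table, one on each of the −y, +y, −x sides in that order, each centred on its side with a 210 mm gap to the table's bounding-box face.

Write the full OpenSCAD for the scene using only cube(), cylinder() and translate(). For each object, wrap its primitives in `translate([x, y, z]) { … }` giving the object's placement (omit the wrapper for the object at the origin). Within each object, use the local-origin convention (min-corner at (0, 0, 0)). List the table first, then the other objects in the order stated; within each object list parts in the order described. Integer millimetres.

translate([0, 0, 674]) cube([869, 998, 35]);
translate([62, 62, 0]) cylinder(h = 674, r = 35);
translate([807, 62, 0]) cylinder(h = 674, r = 35);
translate([62, 936, 0]) cylinder(h = 674, r = 35);
translate([807, 936, 0]) cylinder(h = 674, r = 35);
translate([256, -502, 0]) {
  translate([0, 0, 389]) cube([357, 292, 31]);
  cube([38, 38, 389]);
  translate([319, 0, 0]) cube([38, 38, 389]);
  translate([0, 254, 0]) cube([38, 38, 389]);
  translate([319, 254, 0]) cube([38, 38, 389]);
}
translate([256, 1208, 0]) {
  translate([0, 0, 389]) cube([357, 292, 31]);
  cube([38, 38, 389]);
  translate([319, 0, 0]) cube([38, 38, 389]);
  translate([0, 254, 0]) cube([38, 38, 389]);
  translate([319, 254, 0]) cube([38, 38, 389]);
}
translate([-567, 353, 0]) {
  translate([0, 0, 389]) cube([357, 292, 31]);
  cube([38, 38, 389]);
  translate([319, 0, 0]) cube([38, 38, 389]);
  translate([0, 254, 0]) cube([38, 38, 389]);
  translate([319, 254, 0]) cube([38, 38, 389]);
}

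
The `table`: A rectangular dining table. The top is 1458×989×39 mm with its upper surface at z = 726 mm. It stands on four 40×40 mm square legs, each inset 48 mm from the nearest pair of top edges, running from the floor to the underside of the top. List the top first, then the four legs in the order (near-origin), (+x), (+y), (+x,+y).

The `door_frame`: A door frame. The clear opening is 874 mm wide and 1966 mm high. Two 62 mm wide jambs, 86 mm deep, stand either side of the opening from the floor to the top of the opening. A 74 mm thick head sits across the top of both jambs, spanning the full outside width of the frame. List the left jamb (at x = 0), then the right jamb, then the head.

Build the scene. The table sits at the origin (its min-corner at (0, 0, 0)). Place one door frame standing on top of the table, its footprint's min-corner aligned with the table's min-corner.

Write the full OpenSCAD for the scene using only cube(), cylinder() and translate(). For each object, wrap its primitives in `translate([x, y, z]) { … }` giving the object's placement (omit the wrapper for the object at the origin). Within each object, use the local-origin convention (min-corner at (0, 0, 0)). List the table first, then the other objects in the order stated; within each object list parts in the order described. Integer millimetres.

translate([0, 0, 687]) cube([1458, 989, 39]);
translate([48, 48, 0]) cube([40, 40, 687]);
translate([1370, 48, 0]) cube([40, 40, 687]);
translate([48, 901, 0]) cube([40, 40, 687]);
translate([1370, 901, 0]) cube([40, 40, 687]);
translate([0, 0, 726]) {
  cube([62, 86, 1966]);
  translate([936, 0, 0]) cube([62, 86, 1966]);
  translate([0, 0, 1966]) cube([998, 86, 74]);
}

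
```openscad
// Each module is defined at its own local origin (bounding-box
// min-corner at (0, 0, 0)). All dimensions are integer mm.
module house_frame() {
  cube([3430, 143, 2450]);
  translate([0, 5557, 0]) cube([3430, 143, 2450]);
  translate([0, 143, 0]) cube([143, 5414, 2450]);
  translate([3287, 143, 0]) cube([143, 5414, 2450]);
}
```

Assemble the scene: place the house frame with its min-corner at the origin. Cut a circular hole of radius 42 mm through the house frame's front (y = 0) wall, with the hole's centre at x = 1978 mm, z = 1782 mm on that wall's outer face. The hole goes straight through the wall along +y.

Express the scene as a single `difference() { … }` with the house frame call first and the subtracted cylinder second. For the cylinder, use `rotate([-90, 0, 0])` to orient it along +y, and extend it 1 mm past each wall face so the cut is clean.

difference() {
  house_frame();
  translate([1978, -1, 1782]) rotate([-90, 0, 0]) cylinder(h = 145, r = 42);
}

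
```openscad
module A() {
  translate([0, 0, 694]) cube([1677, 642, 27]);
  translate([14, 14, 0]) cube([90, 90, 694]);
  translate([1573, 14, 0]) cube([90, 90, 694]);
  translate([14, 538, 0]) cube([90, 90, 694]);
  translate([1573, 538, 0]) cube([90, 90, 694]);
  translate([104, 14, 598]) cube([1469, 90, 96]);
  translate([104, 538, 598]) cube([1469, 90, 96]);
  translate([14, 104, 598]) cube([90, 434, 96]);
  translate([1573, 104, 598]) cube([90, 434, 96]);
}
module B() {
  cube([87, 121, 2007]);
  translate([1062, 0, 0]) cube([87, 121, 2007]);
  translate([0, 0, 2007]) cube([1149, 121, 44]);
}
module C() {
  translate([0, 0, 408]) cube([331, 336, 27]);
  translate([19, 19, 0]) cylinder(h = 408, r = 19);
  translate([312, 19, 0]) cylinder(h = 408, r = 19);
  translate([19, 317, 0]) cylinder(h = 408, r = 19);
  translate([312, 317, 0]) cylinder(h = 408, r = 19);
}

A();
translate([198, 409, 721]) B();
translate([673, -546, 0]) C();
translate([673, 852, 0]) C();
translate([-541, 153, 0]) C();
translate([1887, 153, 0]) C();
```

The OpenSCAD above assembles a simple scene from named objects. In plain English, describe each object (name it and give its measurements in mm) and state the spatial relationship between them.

A is a table: top 1677 mm (x) × 642 mm (y), 27 mm thick, upper face at z = 721 mm, on four 90×90 mm square legs, each inset 14 mm from the nearest pair of top edges, running from z = 0 to the bottom of the top. Four apron rails, 90 mm thick and 96 mm tall, run between adjacent legs with their top edges flush with the underside of the top and their outer faces flush with the legs' outer faces.

B is a door frame. The clear opening is 975 mm wide and 2007 mm high. Two 87 mm wide jambs, 121 mm deep, stand either side of the opening from the floor to the top of the opening. A 44 mm thick head sits across the top of both jambs, spanning the full outside width of the frame.

C is a four-legged stool. The seat is a 331×336×27 mm slab whose top surface is at z = 435 mm; four round legs, each 38 mm in diameter, run from the floor (z = 0) to the underside of the seat, each leg's axis is inset half a diameter from the nearest pair of seat edges (so the leg's bounding box is flush with the corner).

The door frame is on top of the table. Four stools sit around the table at the −y, +y, −x, +x sides.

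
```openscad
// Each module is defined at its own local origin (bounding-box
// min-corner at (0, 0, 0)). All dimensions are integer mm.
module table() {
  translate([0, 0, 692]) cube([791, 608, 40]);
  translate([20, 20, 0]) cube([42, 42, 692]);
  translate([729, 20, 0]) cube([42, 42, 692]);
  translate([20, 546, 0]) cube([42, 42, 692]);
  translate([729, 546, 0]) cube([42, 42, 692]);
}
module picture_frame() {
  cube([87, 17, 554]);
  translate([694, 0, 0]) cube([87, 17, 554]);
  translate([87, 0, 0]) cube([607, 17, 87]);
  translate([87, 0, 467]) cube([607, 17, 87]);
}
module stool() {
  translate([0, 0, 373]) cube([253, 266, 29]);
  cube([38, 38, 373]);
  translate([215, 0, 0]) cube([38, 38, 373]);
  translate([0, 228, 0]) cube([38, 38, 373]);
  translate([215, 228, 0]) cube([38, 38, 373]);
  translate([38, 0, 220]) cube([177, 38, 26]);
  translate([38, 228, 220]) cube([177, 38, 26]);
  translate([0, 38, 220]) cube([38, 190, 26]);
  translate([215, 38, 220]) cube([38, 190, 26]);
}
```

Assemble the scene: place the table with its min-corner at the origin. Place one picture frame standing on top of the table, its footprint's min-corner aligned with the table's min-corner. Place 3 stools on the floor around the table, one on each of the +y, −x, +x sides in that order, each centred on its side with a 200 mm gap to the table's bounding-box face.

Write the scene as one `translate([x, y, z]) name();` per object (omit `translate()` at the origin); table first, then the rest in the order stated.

table();
translate([0, 0, 732]) picture_frame();
translate([269, 808, 0]) stool();
translate([-453, 171, 0]) stool();
translate([991, 171, 0]) stool();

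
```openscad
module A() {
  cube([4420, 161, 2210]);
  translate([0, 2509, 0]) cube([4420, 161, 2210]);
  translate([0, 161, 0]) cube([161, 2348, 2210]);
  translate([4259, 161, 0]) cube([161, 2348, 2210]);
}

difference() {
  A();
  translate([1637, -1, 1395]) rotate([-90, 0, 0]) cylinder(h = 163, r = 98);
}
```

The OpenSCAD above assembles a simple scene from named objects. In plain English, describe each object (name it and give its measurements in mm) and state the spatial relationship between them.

A is the wall frame of a small rectangular building: four walls, each 2210 mm tall and 161 mm thick, enclosing a footprint 4420 mm (x) by 2670 mm (y) outside-to-outside, with no floor or roof. The front and back walls (the −y and +y sides) span the full width; the two side walls fit between them.

The house frame has a circular hole of radius 98 mm through its front wall, centred at (x = 1637, z = 1395).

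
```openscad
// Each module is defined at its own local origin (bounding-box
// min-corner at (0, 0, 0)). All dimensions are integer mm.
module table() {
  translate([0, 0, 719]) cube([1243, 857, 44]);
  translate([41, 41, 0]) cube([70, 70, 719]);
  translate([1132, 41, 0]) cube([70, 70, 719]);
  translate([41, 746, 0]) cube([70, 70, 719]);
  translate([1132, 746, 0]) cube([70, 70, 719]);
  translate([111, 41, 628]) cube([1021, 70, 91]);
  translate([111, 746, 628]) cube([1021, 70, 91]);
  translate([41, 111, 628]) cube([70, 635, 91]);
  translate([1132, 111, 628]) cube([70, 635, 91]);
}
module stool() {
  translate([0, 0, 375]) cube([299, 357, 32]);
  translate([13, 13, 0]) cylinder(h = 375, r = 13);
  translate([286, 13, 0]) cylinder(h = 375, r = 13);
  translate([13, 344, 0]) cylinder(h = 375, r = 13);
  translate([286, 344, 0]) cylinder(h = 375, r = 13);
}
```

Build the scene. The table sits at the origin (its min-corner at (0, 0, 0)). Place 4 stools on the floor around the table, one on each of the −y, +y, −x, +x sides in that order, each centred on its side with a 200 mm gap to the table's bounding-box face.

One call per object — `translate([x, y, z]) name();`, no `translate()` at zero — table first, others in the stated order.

table();
translate([472, -557, 0]) stool();
translate([472, 1057, 0]) stool();
translate([-499, 250, 0]) stool();
translate([1443, 250, 0]) stool();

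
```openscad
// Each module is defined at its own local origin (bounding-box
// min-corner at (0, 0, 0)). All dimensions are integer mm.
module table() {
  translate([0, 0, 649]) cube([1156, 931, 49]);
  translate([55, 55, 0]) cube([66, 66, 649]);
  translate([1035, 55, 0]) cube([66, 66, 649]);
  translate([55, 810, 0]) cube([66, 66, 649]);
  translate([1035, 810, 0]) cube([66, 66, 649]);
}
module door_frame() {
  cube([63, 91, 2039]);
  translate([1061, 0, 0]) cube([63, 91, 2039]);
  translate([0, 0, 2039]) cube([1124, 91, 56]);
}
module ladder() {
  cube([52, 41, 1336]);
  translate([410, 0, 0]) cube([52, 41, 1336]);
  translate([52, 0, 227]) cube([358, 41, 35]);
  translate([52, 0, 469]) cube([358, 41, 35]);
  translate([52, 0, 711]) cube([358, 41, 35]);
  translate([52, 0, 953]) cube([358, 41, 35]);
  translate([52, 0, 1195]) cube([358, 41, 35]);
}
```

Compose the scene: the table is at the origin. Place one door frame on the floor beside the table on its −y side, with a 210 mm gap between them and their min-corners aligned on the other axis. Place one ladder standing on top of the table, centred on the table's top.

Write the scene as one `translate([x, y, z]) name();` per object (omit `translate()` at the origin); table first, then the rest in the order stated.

table();
translate([0, -301, 0]) door_frame();
translate([347, 445, 698]) ladder();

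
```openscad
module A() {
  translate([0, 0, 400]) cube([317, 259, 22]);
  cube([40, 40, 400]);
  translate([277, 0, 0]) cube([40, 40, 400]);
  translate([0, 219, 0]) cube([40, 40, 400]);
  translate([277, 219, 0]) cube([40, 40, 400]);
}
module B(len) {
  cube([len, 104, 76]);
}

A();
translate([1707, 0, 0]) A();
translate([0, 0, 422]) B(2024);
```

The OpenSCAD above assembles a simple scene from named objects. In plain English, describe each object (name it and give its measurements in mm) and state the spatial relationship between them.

A is a four-legged stool. The seat is a 317×259×22 mm slab whose top surface is at z = 422 mm; four square legs, each 40×40 mm in cross-section, run from the floor (z = 0) to the underside of the seat, each flush with a corner of the seat.

B is a rectangular beam 2024 mm long (x), 104 mm deep (y), 76 mm thick (z).

The beam spans the tops of two stools placed 1390 mm apart, resting at z = 422 mm.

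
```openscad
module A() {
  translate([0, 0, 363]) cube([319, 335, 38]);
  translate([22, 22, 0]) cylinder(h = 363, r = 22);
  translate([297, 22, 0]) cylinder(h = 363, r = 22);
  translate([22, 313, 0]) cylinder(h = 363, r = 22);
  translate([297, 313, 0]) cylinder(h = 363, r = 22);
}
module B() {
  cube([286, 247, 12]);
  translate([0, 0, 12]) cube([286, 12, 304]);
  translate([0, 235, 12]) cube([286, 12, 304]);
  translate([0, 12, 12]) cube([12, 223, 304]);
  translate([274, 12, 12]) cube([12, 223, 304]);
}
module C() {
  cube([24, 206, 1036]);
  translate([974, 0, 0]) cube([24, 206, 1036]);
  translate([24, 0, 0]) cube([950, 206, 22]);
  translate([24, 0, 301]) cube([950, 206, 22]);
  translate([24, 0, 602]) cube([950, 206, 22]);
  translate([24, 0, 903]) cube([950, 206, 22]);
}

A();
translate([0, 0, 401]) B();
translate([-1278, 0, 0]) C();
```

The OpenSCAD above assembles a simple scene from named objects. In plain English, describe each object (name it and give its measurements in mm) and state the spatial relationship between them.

A is a four-legged stool. The seat is a 319×335×38 mm slab whose top surface is at z = 401 mm; four round legs, each 44 mm in diameter, run from the floor (z = 0) to the underside of the seat, each leg's axis is inset half a diameter from the nearest pair of seat edges (so the leg's bounding box is flush with the corner).

B is an open-topped rectangular box: outside dimensions 286×247×316 mm, with a uniform wall and base thickness of 12 mm. The base is a full 286×247 slab on the floor; four walls sit on top of the base. The front and back walls (the −y and +y sides) span the full width; the two side walls fit between them.

C is a bookshelf 998 mm wide overall, 206 mm deep and 1036 mm tall. The two sides are 24 mm thick vertical panels. 4 horizontal shelves of 22 mm thickness span between the inner faces of the sides; the lowest shelf sits on the floor and shelves are stacked with a clear vertical gap of 279 mm between each pair.

The open box is on top of the stool. The bookshelf is on the floor beside the stool on its −x side.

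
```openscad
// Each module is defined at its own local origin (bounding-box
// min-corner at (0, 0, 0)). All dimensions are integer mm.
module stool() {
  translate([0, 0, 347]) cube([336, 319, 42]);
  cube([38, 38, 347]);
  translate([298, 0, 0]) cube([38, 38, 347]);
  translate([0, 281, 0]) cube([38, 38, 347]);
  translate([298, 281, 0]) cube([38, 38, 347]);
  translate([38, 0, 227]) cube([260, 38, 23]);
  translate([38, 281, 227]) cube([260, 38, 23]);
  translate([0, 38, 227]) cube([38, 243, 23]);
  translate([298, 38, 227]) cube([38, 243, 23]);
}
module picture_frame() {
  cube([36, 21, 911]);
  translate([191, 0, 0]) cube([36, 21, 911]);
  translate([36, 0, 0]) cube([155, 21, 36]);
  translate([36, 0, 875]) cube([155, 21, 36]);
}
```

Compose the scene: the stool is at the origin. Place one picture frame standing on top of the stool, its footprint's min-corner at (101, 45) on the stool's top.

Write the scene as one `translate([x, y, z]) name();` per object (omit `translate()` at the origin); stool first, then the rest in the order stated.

stool();
translate([101, 45, 389]) picture_frame();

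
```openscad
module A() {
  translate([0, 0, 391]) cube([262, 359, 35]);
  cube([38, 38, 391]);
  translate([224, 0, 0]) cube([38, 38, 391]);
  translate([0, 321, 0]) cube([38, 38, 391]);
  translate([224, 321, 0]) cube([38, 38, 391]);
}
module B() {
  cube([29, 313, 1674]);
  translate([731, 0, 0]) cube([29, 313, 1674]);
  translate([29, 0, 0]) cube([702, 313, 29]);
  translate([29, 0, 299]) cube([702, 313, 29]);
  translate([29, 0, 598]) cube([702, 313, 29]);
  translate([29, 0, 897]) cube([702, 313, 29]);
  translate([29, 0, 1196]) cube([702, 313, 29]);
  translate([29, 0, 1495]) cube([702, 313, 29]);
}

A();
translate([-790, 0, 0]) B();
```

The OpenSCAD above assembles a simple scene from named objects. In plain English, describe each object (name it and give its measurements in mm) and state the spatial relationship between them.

A is a four-legged stool. The seat is 262×359 mm, 35 mm thick, top at z = 426 mm. It stands on four square legs, each 38×38 mm in cross-section, from z = 0 to the seat underside, each flush with a corner of the seat.

B is a bookshelf 760 mm wide overall, 313 mm deep and 1674 mm tall. The two sides are 29 mm thick vertical panels. 6 horizontal shelves of 29 mm thickness span between the inner faces of the sides; the lowest shelf sits on the floor and shelves are stacked with a clear vertical gap of 270 mm between each pair.

The bookshelf is on the floor beside the stool on its −x side.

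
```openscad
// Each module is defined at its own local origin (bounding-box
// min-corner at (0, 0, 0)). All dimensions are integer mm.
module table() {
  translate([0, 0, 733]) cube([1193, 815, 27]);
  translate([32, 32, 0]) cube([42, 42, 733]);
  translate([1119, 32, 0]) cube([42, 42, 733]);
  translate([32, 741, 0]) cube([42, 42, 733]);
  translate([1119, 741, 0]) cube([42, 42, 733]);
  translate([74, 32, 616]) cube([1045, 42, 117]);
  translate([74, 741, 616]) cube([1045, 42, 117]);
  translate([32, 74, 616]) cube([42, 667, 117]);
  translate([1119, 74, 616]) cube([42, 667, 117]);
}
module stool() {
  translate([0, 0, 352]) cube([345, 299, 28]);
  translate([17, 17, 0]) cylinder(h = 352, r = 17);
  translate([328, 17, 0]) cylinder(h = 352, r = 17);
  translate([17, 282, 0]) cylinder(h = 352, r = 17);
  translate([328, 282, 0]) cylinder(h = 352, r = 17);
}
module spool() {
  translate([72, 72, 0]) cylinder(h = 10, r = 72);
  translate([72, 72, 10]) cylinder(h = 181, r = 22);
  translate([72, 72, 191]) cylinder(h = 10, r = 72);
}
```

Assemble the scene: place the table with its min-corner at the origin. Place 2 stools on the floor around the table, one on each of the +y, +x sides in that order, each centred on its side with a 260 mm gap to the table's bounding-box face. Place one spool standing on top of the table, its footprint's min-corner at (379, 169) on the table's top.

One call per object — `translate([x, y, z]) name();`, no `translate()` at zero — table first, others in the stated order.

table();
translate([424, 1075, 0]) stool();
translate([1453, 258, 0]) stool();
translate([379, 169, 760]) spool();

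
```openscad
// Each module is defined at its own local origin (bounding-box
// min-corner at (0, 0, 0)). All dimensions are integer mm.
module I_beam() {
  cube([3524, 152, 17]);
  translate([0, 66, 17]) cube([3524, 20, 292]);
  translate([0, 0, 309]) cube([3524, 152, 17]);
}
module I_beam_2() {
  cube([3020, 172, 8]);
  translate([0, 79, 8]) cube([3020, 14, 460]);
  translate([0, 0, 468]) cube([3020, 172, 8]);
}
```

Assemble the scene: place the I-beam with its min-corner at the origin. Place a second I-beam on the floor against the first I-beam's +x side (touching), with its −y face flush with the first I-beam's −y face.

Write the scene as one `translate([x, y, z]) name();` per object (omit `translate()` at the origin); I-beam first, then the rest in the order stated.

I_beam();
translate([3524, 0, 0]) I_beam_2();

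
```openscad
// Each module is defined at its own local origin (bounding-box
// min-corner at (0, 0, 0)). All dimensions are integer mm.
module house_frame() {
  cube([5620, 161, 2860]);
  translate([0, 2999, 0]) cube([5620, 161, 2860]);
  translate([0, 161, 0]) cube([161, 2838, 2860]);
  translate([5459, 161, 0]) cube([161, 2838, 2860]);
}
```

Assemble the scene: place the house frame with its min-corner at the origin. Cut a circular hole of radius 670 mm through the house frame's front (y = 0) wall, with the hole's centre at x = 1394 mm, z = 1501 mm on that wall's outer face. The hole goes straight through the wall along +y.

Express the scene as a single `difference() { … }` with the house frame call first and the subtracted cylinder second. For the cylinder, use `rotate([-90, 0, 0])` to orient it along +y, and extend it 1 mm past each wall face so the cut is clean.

difference() {
  house_frame();
  translate([1394, -1, 1501]) rotate([-90, 0, 0]) cylinder(h = 163, r = 670);
}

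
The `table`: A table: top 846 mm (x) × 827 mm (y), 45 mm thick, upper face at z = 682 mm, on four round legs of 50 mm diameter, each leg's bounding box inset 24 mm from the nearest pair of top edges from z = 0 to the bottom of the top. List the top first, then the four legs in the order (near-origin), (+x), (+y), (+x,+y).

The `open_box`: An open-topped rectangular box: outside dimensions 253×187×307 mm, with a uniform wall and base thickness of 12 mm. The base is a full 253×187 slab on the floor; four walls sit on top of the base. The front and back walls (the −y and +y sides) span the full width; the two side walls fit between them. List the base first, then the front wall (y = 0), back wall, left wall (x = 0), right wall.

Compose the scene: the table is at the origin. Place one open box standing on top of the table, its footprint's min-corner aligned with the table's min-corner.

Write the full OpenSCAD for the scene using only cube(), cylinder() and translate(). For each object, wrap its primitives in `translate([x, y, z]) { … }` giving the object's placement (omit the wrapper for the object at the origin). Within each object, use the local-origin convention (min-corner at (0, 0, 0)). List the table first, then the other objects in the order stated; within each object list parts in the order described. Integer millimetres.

translate([0, 0, 637]) cube([846, 827, 45]);
translate([49, 49, 0]) cylinder(h = 637, r = 25);
translate([797, 49, 0]) cylinder(h = 637, r = 25);
translate([49, 778, 0]) cylinder(h = 637, r = 25);
translate([797, 778, 0]) cylinder(h = 637, r = 25);
translate([0, 0, 682]) {
  cube([253, 187, 12]);
  translate([0, 0, 12]) cube([253, 12, 295]);
  translate([0, 175, 12]) cube([253, 12, 295]);
  translate([0, 12, 12]) cube([12, 163, 295]);
  translate([241, 12, 12]) cube([12, 163, 295]);
}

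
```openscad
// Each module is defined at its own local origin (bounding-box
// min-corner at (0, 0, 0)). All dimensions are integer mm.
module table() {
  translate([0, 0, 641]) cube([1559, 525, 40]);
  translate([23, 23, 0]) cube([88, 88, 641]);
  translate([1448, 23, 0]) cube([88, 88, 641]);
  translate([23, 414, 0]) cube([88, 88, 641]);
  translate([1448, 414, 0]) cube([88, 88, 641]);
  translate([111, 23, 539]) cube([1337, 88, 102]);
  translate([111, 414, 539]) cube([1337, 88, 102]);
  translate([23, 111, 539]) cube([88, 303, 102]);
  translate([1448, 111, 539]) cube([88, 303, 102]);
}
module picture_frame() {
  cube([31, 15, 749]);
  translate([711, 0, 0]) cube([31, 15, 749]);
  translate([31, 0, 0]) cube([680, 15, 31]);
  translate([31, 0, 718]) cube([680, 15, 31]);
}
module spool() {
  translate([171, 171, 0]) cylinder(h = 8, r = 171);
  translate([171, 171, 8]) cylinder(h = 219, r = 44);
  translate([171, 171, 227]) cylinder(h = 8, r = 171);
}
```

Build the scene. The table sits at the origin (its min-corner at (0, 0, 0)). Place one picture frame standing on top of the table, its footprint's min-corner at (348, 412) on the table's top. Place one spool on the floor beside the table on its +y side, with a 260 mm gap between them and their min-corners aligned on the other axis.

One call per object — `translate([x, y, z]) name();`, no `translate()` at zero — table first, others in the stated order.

table();
translate([348, 412, 681]) picture_frame();
translate([0, 785, 0]) spool();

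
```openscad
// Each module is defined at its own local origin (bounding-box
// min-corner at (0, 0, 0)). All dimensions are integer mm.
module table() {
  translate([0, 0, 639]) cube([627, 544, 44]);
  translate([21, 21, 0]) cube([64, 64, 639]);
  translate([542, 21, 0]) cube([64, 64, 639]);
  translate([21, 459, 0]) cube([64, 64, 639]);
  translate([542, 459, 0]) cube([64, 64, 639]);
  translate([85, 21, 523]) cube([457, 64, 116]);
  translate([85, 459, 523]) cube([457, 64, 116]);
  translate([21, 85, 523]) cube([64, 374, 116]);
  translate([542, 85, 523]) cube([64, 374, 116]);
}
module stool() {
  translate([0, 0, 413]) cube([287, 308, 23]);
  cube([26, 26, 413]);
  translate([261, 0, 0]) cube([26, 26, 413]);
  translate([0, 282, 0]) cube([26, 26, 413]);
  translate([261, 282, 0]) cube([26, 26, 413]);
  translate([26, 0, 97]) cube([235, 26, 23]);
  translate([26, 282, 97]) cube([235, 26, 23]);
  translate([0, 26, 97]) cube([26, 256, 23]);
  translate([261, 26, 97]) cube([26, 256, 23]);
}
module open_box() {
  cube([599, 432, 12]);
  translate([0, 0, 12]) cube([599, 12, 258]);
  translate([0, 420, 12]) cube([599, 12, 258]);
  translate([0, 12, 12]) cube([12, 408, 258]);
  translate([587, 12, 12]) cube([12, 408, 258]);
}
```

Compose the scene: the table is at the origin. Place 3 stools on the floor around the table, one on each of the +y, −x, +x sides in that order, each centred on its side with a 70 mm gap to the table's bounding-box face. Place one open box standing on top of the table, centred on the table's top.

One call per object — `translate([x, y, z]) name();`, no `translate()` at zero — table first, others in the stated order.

table();
translate([170, 614, 0]) stool();
translate([-357, 118, 0]) stool();
translate([697, 118, 0]) stool();
translate([14, 56, 683]) open_box();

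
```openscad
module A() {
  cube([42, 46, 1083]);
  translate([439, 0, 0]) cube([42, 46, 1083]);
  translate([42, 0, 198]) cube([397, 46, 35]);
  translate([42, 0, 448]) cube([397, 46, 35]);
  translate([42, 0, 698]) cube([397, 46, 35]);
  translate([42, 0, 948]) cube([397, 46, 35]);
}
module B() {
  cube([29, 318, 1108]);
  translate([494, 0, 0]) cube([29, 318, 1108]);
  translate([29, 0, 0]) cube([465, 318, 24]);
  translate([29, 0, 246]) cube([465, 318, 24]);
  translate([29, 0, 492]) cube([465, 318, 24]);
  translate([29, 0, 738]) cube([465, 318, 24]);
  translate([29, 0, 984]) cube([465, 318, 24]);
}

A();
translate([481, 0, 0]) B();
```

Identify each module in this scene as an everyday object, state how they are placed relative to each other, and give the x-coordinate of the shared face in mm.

The ladder's +x face and the bookshelf's −x face are both at x = 481 mm.

A is a ladder. B is a bookshelf. The bookshelf is against the ladder's +x side, with their −y faces flush. The x-coordinate of the shared face is 481 mm.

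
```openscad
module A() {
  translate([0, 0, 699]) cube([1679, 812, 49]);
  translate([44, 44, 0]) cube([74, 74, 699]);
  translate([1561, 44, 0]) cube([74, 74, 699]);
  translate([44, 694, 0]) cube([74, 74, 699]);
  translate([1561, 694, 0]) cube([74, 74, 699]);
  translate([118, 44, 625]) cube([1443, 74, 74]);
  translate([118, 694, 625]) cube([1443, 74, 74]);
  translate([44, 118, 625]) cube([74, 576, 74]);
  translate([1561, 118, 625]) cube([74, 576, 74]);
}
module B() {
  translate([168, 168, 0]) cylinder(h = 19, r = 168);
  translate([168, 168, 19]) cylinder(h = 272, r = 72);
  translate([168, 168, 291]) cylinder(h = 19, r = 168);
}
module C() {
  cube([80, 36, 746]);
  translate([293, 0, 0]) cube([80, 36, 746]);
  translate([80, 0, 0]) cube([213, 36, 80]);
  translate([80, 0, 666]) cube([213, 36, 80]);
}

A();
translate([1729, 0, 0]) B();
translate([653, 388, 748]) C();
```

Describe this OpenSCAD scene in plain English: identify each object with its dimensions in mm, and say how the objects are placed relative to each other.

A is a table: top 1679 mm (x) × 812 mm (y), 49 mm thick, upper face at z = 748 mm, on four 74×74 mm square legs, each inset 44 mm from the nearest pair of top edges, running from z = 0 to the bottom of the top. Four apron rails, 74 mm thick and 74 mm tall, run between adjacent legs with their top edges flush with the underside of the top and their outer faces flush with the legs' outer faces.

B is a spool: two coaxial disc flanges of radius 168 mm and thickness 19 mm, joined by a core cylinder of radius 72 mm and height 272 mm. The lower flange rests on z = 0 and the three cylinders share a vertical axis.

C is a rectangular picture frame lying in the x–z plane (depth along y). The opening is 213 mm wide (x) by 586 mm tall (z), surrounded by a border 80 mm wide on all four sides. The frame is 36 mm deep and is made of two full-height vertical stiles with two horizontal rails fitted between them.

The spool is on the floor beside the table on its +x side. The picture frame is on top of the table, centred.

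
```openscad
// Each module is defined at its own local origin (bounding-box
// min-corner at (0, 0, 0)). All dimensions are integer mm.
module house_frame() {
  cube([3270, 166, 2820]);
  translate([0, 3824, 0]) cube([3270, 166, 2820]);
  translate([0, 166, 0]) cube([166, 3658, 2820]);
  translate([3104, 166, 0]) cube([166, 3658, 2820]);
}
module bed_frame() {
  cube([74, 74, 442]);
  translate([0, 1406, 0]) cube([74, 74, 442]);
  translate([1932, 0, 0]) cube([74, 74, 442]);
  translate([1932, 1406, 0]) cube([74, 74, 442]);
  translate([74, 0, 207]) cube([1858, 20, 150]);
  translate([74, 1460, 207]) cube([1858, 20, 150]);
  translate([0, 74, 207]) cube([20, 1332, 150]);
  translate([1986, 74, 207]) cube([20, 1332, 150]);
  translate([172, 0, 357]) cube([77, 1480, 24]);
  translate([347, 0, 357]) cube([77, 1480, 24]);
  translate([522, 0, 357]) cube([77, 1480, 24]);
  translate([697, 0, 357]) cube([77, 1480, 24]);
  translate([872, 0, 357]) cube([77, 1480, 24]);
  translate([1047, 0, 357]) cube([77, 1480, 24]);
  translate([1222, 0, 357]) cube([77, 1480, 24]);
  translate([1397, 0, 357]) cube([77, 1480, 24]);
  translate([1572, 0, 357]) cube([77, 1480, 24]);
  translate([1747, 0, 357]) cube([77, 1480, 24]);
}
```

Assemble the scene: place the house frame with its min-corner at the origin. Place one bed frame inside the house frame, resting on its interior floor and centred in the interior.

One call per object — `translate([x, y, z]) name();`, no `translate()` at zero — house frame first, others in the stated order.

house_frame();
translate([632, 1255, 0]) bed_frame();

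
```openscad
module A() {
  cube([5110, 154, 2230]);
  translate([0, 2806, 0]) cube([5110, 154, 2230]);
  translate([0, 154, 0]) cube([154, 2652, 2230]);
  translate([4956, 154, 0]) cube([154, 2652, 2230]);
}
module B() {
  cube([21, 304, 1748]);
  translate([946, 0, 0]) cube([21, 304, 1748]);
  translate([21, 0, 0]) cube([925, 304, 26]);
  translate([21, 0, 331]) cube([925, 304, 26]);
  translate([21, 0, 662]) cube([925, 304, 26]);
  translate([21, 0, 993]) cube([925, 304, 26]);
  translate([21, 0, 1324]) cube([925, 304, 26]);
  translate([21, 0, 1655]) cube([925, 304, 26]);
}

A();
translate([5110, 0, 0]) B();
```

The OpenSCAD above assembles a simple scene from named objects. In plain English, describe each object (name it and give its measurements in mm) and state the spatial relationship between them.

A is the wall frame of a small rectangular building: four walls, each 2230 mm tall and 154 mm thick, enclosing a footprint 5110 mm (x) by 2960 mm (y) outside-to-outside, with no floor or roof. The front and back walls (the −y and +y sides) span the full width; the two side walls fit between them.

B is a bookshelf 967 mm wide overall, 304 mm deep and 1748 mm tall. The two sides are 21 mm thick vertical panels. 6 horizontal shelves of 26 mm thickness span between the inner faces of the sides; the lowest shelf sits on the floor and shelves are stacked with a clear vertical gap of 305 mm between each pair.

The bookshelf is against the house frame's +x side, with their −y faces flush.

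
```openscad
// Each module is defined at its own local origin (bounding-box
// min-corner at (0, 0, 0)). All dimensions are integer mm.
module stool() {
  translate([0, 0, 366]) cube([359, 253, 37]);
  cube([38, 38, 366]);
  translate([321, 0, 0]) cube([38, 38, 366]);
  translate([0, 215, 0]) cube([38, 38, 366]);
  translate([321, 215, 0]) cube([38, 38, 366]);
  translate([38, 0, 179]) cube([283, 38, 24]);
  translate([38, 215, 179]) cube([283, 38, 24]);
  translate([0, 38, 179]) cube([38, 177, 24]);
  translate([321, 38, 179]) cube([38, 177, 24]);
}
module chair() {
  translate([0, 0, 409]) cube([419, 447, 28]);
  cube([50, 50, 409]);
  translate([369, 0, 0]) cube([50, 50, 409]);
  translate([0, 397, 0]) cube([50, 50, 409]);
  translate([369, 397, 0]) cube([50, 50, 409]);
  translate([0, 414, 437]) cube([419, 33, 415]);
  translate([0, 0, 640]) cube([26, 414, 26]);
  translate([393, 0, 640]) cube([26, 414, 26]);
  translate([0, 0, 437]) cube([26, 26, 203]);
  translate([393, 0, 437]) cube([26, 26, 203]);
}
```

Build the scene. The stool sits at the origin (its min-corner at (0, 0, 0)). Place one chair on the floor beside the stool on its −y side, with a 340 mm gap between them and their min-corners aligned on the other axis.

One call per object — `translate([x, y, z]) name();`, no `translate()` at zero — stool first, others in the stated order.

stool();
translate([0, -787, 0]) chair();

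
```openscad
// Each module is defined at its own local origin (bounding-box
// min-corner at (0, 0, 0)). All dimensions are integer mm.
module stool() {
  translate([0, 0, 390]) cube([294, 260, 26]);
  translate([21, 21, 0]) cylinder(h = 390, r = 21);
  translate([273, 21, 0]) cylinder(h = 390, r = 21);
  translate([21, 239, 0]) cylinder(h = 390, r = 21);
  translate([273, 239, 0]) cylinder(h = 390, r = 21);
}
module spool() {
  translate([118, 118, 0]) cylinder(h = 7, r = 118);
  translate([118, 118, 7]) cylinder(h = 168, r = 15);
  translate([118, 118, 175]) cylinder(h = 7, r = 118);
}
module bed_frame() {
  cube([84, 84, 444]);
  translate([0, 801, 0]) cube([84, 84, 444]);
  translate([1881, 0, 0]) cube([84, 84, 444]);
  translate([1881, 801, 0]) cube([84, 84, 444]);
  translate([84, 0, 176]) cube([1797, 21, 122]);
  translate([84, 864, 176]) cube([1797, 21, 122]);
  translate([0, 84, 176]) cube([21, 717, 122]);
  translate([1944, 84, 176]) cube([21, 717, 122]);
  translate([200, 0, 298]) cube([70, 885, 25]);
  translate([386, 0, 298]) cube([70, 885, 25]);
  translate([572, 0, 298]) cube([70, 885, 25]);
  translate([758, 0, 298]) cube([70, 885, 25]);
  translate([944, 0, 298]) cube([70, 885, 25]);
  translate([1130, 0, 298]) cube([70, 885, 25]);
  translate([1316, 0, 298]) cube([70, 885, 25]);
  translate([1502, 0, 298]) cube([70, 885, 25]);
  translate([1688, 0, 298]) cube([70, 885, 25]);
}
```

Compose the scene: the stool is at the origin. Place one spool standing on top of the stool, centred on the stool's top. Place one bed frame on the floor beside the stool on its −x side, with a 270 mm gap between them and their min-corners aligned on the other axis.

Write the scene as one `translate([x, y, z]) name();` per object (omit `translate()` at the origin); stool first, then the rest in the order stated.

stool();
translate([29, 12, 416]) spool();
translate([-2235, 0, 0]) bed_frame();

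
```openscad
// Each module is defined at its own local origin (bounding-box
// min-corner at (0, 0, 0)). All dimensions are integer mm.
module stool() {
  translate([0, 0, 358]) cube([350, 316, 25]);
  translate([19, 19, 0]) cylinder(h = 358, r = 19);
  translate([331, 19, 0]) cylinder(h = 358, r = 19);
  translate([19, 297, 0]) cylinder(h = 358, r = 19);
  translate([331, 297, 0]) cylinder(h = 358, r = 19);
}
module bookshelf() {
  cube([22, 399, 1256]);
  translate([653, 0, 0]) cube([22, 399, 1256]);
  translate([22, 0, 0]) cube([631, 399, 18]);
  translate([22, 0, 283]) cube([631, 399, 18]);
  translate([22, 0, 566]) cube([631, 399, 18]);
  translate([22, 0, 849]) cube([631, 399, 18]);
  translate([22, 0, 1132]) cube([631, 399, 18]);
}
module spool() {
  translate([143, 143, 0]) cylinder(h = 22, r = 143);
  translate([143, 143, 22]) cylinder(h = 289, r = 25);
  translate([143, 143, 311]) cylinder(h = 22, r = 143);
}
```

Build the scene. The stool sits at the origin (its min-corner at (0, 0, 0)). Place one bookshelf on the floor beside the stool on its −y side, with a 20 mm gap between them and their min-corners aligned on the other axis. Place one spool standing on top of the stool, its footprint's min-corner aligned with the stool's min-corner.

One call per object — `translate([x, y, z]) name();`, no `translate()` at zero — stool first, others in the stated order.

stool();
translate([0, -419, 0]) bookshelf();
translate([0, 0, 383]) spool();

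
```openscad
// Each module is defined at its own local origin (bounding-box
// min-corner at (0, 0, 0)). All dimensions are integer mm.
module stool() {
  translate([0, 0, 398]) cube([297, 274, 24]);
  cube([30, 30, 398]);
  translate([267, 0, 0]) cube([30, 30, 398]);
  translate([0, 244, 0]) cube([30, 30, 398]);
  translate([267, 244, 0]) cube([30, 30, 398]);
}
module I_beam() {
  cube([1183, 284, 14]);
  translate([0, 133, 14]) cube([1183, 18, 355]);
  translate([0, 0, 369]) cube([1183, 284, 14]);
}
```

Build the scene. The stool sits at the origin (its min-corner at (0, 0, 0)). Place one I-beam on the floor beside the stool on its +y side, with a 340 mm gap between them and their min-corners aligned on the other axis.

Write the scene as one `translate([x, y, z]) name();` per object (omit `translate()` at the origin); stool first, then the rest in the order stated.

stool();
translate([0, 614, 0]) I_beam();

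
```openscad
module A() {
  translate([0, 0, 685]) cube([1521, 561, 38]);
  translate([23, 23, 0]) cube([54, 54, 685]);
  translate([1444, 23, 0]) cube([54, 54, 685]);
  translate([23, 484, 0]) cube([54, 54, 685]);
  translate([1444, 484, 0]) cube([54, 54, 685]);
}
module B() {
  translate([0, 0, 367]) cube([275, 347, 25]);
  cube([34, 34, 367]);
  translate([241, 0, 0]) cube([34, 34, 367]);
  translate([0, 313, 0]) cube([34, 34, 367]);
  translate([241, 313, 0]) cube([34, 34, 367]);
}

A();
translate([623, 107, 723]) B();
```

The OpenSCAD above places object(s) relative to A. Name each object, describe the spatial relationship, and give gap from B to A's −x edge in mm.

The stool's min-x is at 623; the table's min-x is 0; gap = 623 mm.

A is a table. B is a stool. The stool is on top of the table, centred. The gap from the stool to the table's −x edge is 623 mm.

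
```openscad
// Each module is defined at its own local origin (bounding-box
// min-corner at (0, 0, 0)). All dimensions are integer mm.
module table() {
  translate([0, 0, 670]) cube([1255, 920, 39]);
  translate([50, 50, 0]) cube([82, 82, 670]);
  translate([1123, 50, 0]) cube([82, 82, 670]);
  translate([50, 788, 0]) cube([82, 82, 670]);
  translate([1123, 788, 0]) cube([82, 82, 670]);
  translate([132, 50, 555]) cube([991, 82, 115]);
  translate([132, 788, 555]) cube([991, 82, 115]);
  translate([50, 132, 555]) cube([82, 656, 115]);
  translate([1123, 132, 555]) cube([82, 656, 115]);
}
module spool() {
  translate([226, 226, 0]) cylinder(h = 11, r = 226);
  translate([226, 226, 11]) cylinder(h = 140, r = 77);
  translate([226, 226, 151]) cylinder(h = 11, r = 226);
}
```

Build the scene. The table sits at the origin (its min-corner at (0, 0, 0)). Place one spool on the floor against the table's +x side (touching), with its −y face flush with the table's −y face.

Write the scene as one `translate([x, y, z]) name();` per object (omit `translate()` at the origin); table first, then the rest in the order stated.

table();
translate([1255, 0, 0]) spool();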